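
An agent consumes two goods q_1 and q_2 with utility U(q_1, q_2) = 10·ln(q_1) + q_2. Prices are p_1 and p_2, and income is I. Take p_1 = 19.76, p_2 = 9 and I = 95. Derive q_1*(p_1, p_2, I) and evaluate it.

q_1* = 4.5547

MU_q_1 = 10/q_1, MU_q_2 = 1. Tangency: 10/q_1 = p_1/p_2.
So q_1*(p_1,p_2) = 10·p_2/p_1, independent of income; and q_2* = (I − 10·p_2)/p_2.
At the given prices: q_1* = 10·9/19.76 = 4.5547.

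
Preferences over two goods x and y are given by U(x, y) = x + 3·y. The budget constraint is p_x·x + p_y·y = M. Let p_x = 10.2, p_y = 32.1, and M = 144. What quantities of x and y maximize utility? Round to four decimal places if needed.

Linear utility — the consumer picks whichever good has higher MU/price: 1/10.2 = 0.098 vs 3/32.1 = 0.0935.
x gives more utility per dollar, so spend all income on x: x* = M/p_x, y* = 0.
Numerically: x* = 14.1176, y* = 0.

x* = 14.1176, y* = 0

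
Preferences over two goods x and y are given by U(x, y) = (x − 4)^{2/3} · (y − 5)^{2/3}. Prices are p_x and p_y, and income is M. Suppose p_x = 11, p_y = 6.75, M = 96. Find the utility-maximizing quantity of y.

Substituting into the budget: x* = 4 + 0.5·(M − 4·p_x − 5·p_y)/p_x, and y* = 5 + 0.5·(…)/p_y.
Discretionary income = 96 − 4·11 − 5·6.75 = 18.25; y* = 5 + 0.5·18.25/6.75 = 6.3519.

y* = 6.3519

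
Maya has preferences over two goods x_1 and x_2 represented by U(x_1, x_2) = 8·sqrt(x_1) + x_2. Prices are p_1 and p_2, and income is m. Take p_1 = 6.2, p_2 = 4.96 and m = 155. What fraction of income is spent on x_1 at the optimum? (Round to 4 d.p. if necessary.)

Set MRS = p_1/p_2: 4·x_1^(−1/2) = p_1/p_2.
Thus x_1* = (4·p_2/p_1)² — independent of m — with the rest of income spent on x_2.
Plugging in: x_1* = (4·4.96/6.2)² = 10.24, x_2* = 18.45.
Expenditure on x_1: 6.2·10.24 = 63.488; share = 0.4096.

share on x_1 = 0.4096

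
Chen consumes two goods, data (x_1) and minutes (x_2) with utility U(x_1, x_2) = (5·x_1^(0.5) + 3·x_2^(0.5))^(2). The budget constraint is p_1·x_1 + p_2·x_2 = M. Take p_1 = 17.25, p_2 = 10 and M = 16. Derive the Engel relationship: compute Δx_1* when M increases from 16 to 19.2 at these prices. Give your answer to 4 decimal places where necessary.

Δx_1* = 0.1144

Numerically x_2/x_1 = 1.071225, so x_1* = 16/(17.25 + 10·1.071225) = 0.5722.
At M' = 19.2: x_1* = 0.6866. Change: 0.6866 − 0.5722 = 0.1144.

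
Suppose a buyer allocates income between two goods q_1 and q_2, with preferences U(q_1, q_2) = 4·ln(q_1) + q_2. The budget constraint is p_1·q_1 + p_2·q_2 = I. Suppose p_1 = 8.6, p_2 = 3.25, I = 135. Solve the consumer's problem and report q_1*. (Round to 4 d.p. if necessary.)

MU_q_1 = 4/q_1, MU_q_2 = 1. Tangency: 4/q_1 = p_1/p_2.
So q_1*(p_1,p_2) = 4·p_2/p_1, independent of income; and q_2* = (I − 4·p_2)/p_2.
At the given prices: q_1* = 4·3.25/8.6 = 1.5116.

q_1* = 1.5116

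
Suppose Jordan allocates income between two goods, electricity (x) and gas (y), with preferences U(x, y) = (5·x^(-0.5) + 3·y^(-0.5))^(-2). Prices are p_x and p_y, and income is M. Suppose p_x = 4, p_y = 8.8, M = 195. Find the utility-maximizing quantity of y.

With the ratio pinned down, the budget gives x* = M/(p_x + p_y·(y/x)) and y* = (y/x)·x*.
Numerically y/x = 0.420551, so x* = 195/(4 + 8.8·0.420551) = 25.3219 and y* = 0.420551·25.3219 = 10.6491.

y* = 10.6491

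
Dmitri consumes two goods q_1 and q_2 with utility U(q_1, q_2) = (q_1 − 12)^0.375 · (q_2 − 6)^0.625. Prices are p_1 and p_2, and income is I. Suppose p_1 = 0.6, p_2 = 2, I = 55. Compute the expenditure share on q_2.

Discretionary income = 55 − 12·0.6 − 6·2 = 35.8; q_1* = 12 + 0.375·35.8/0.6 = 34.375; q_2* = 6 + 0.625·35.8/2 = 17.1875.
Expenditure on q_2: 2·17.1875 = 34.375; share = 0.625.

share on q_2 = 0.625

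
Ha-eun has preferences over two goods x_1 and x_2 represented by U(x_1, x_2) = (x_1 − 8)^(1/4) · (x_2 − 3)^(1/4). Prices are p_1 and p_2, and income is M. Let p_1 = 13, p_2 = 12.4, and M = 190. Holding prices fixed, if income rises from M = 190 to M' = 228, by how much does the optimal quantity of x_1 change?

Δx_1* = 1.4615

MRS = (x_2−3)/(x_1−8). Tangency with p_1/p_2 gives x_2−3 = (p_1/p_2)·(x_1−8).
After buying the subsistence bundle (8, 3), a share 0.5 of the remaining income goes to x_1: x_1* = 8 + 0.5·(M − 8p_1 − 3p_2)/p_1.
Discretionary income = 190 − 8·13 − 3·12.4 = 48.8; x_1* = 8 + 0.5·48.8/13 = 9.8769.
At M' = 228: x_1* = 11.3385. Change: 11.3385 − 9.8769 = 1.4615.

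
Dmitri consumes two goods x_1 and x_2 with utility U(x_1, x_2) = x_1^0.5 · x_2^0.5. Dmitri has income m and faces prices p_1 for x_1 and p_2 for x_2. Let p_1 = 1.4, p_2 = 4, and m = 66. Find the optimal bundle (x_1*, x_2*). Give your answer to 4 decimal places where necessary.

Tangency: MRS = x_2/x_1 = p_1/p_2.
Rearranging, p_2·x_2 = p_1·x_1. Substituting into the budget gives p_1·x_1·(1 + 1) = m.
Demand: x_1*(p_1,p_2,m) = 0.5·m/p_1 and x_2* = 0.5·m/p_2.
At p_1=1.4, p_2=4, m=66: x_1* = 0.5·66/1.4 = 23.5714, x_2* = 8.25.

x_1* = 23.5714, x_2* = 8.25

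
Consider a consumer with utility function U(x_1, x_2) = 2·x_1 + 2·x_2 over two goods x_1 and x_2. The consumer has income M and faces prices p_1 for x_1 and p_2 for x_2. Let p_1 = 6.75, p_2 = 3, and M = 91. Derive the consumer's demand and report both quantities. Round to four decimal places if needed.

x_1* = 0, x_2* = 30.3333

Linear utility — the consumer picks whichever good has higher MU/price: 2/6.75 = 0.2963 vs 2/3 = 0.6667.
x_2 gives more utility per dollar, so spend all income on x_2: x_2* = M/p_2, x_1* = 0.
Numerically: x_1* = 0, x_2* = 30.3333.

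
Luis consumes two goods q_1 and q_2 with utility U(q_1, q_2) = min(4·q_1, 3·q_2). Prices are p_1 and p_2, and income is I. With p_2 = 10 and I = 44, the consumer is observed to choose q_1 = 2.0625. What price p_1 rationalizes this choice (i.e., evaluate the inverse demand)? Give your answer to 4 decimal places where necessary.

p_1 = 8

Leontief preferences: the optimum is at the kink where q_1/3 = q_2/4, i.e. q_2 = (4/3)·q_1.
Budget: p_1·q_1 + p_2·(4/3)·q_1 = I, so (3·p_1 + 4·p_2)·q_1 = 3·I.
Demand: q_1*(p_1,p_2,I) = 3·I/(3·p_1 + 4·p_2), q_2* = 4·I/(3·p_1 + 4·p_2).
Set q_1* = 2.0625 in the demand function and solve for p_1: p_1 = 8.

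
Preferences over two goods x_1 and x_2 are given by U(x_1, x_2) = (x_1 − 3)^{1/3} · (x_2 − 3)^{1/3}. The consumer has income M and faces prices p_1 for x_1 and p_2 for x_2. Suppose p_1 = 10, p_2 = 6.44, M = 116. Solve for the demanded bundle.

Let x_1' = x_1−3, x_2' = x_2−3. MRS = x_2'/x_1' = p_1/p_2.
Substituting into the budget: x_1* = 3 + 0.5·(M − 3·p_1 − 3·p_2)/p_1, and x_2* = 3 + 0.5·(…)/p_2.
Discretionary income = 116 − 3·10 − 3·6.44 = 66.68; x_1* = 3 + 0.5·66.68/10 = 6.334; x_2* = 3 + 0.5·66.68/6.44 = 8.177.

x_1* = 6.334, x_2* = 8.177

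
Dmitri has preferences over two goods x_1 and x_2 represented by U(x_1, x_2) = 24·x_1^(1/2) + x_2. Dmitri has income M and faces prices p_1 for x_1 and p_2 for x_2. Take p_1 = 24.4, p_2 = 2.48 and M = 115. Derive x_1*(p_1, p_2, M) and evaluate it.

Thus x_1* = (12·p_2/p_1)² — independent of M — with the rest of income spent on x_2.
Plugging in: x_1* = (12·2.48/24.4)² = 1.4876.

x_1* = 1.4876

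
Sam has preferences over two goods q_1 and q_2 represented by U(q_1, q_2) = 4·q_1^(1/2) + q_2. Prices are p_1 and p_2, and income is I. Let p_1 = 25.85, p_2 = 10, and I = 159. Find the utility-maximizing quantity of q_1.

Plugging in: q_1* = (2·10/25.85)² = 0.5986.

q_1* = 0.5986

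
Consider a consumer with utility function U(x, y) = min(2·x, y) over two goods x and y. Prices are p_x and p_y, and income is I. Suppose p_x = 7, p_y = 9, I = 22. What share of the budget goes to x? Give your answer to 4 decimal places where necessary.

Demand: x*(p_x,p_y,I) = I/(p_x + 2·p_y), y* = 2·I/(p_x + 2·p_y).
Here 7 + 2·9 = 25, giving x* = 0.88 and y* = 1.76.
Expenditure on x: 7·0.88 = 6.16; share = 0.28.

share on x = 0.28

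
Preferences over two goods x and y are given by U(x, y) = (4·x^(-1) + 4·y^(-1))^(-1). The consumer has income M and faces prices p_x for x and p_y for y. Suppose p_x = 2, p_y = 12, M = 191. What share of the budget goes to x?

From the CES first-order condition, (y/x)^(2) = p_x/p_y.
Solve for the ratio: y/x = [p_x/p_y]^(0.5).
Substitute y = (y/x)·x into the budget: x* = M/(p_x + p_y·(y/x)).
Numerically y/x = 0.408248, so x* = 191/(2 + 12·0.408248) = 27.6853 and y* = 0.408248·27.6853 = 11.3025.
Expenditure on x: 2·27.6853 = 55.3705; share = 0.2899.

share on x = 0.2899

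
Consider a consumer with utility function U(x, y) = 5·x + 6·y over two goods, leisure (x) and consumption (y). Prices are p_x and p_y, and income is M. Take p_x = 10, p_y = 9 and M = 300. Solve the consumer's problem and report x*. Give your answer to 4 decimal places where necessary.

Linear utility — the consumer picks whichever good has higher MU/price: 5/10 = 0.5 vs 6/9 = 0.6667.
y gives more utility per dollar, so spend all income on y: y* = M/p_y, x* = 0.
Numerically: x* = 0, y* = 33.3333.

x* = 0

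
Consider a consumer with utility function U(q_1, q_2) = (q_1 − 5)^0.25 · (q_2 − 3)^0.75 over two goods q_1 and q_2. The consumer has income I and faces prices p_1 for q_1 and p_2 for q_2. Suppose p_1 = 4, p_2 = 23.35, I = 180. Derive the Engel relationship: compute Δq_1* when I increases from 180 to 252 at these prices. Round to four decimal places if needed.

MRS = (1/3)·(q_2−3)/(q_1−5). Tangency with p_1/p_2 gives q_2−3 = 3·(p_1/p_2)·(q_1−5).
After buying the subsistence bundle (5, 3), a share 0.25 of the remaining income goes to q_1: q_1* = 5 + 0.25·(I − 5p_1 − 3p_2)/p_1.
Discretionary income = 180 − 5·4 − 3·23.35 = 89.95; q_1* = 5 + 0.25·89.95/4 = 10.6219.
At I' = 252: q_1* = 15.1219. Change: 15.1219 − 10.6219 = 4.5.

Δq_1* = 4.5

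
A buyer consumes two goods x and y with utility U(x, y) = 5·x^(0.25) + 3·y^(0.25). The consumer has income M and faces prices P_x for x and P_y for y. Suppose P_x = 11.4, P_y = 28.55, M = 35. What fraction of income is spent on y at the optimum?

MRS = MU_x/MU_y = (5/3)·(y/x)^(0.75). Set equal to P_x/P_y.
Hence y/x = ((3/5)·P_x/P_y)^(1/(0.75)), i.e. raised to the 4/3 power.
Substitute y = (y/x)·x into the budget: x* = M/(P_x + P_y·(y/x)).
Numerically y/x = 0.148799, so x* = 35/(11.4 + 28.55·0.148799) = 2.2367 and y* = 0.148799·2.2367 = 0.3328.
Expenditure on y: 28.55·0.3328 = 9.5019; share = 0.2715.

share on y = 0.2715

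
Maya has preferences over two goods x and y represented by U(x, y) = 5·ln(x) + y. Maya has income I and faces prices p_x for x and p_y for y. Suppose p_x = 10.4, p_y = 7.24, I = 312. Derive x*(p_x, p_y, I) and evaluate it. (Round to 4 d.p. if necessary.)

x* = 3.4808

Set MRS = p_x/p_y: (5/x)/1 = p_x/p_y.
So x*(p_x,p_y) = 5·p_y/p_x, independent of income; and y* = (I − 5·p_y)/p_y.
At the given prices: x* = 5·7.24/10.4 = 3.4808.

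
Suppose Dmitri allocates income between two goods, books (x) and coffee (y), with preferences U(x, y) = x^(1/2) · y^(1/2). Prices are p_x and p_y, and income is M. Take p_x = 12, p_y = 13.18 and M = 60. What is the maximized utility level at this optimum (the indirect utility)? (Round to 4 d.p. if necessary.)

V = 2.3855

Demand: x*(p_x,p_y,M) = 0.5·M/p_x and y* = 0.5·M/p_y.
At p_x=12, p_y=13.18, M=60: x* = 0.5·60/12 = 2.5, y* = 2.2762.
Utility at the optimum: U(2.5, 2.2762) = 2.3855.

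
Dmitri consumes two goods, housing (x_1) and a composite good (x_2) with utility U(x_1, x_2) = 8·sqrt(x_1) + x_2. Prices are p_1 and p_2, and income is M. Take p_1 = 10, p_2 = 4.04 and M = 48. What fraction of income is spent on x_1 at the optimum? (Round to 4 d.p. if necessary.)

Solve: √x_1 = 4·p_2/p_1, so x_1*(p_1,p_2) = (4·p_2/p_1)², and x_2* = (M − p_1·x_1*)/p_2.
Plugging in: x_1* = (4·4.04/10)² = 2.6115, x_2* = 5.4172.
Expenditure on x_1: 10·2.6115 = 26.1146; share = 0.5441.

share on x_1 = 0.5441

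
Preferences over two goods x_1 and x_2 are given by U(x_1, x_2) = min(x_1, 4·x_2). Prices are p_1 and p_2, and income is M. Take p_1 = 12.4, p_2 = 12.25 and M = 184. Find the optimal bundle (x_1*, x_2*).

With perfect complements, no substitution: consume in ratio x_1:x_2 = 4:1.
Budget: p_1·x_1 + p_2·(1/4)·x_1 = M, so (4·p_1 + p_2)·x_1 = 4·M.
Demand: x_1*(p_1,p_2,M) = 4·M/(4·p_1 + p_2), x_2* = M/(4·p_1 + p_2).
Here 4·12.4 + 12.25 = 61.85, giving x_1* = 11.8998 and x_2* = 2.9749.

x_1* = 11.8998, x_2* = 2.9749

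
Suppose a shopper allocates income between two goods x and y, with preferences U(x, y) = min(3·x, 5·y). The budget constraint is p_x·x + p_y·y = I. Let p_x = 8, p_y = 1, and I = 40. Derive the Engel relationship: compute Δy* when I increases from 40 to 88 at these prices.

Δy* = 3.3488

Leontief preferences: the optimum is at the kink where x/5 = y/3, i.e. y = (3/5)·x.
Budget: p_x·x + p_y·(3/5)·x = I, so (5·p_x + 3·p_y)·x = 5·I.
Demand: x*(p_x,p_y,I) = 5·I/(5·p_x + 3·p_y), y* = 3·I/(5·p_x + 3·p_y).
Here 5·8 + 3·1 = 43, giving y* = 2.7907.
At I' = 88: y* = 6.1395. Change: 6.1395 − 2.7907 = 3.3488.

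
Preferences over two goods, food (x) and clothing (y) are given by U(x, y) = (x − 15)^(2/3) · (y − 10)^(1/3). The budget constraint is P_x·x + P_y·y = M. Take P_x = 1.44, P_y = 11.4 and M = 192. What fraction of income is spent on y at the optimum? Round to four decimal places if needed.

This is Cobb-Douglas in (x−15, y−10): tangency gives 2/3·P_y·(y−10) = 1/3·P_x·(x−15).
After buying the subsistence bundle (15, 10), a share 2/3 of the remaining income goes to x: x* = 15 + 2/3·(M − 15P_x − 10P_y)/P_x.
Discretionary income = 192 − 15·1.44 − 10·11.4 = 56.4; x* = 15 + 2/3·56.4/1.44 = 41.1111; y* = 10 + 1/3·56.4/11.4 = 11.6491.
Expenditure on y: 11.4·11.6491 = 132.8; share = 0.6917.

share on y = 0.6917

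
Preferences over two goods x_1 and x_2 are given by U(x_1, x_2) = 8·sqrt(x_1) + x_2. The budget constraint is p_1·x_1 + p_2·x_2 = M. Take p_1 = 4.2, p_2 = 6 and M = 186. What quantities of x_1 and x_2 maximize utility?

Utility is quasi-linear in x_2; the FOC for x_1 is 4/√x_1 = p_1/p_2.
Thus x_1* = (4·p_2/p_1)² — independent of M — with the rest of income spent on x_2.
Plugging in: x_1* = (4·6/4.2)² = 32.6531, x_2* = 8.1429.

x_1* = 32.6531, x_2* = 8.1429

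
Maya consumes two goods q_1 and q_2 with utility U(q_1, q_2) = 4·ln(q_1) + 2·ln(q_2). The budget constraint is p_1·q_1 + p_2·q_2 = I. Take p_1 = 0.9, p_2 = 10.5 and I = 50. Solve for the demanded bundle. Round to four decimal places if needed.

Demand: q_1*(p_1,p_2,I) = 2/3·I/p_1 and q_2* = 1/3·I/p_2.
At p_1=0.9, p_2=10.5, I=50: q_1* = 2/3·50/0.9 = 37.037, q_2* = 1.5873.

q_1* = 37.037, q_2* = 1.5873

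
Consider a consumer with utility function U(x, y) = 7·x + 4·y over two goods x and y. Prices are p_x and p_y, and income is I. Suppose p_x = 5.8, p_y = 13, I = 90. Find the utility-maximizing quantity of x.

Linear utility — the consumer picks whichever good has higher MU/price: 7/5.8 = 1.2069 vs 4/13 = 0.3077.
x gives more utility per dollar, so spend all income on x: x* = I/p_x, y* = 0.
Numerically: x* = 15.5172, y* = 0.

x* = 15.5172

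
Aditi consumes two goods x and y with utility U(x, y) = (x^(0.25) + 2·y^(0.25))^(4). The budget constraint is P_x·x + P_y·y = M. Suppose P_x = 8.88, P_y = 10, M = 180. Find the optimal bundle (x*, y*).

From the CES first-order condition, (1/2)·(y/x)^(0.75) = P_x/P_y.
Hence y/x = (2·P_x/P_y)^(1/(0.75)), i.e. raised to the 4/3 power.
Substitute y = (y/x)·x into the budget: x* = M/(P_x + P_y·(y/x)).
Numerically y/x = 2.150753, so x* = 180/(8.88 + 10·2.150753) = 5.9235 and y* = 2.150753·5.9235 = 12.7399.

x* = 5.9235, y* = 12.7399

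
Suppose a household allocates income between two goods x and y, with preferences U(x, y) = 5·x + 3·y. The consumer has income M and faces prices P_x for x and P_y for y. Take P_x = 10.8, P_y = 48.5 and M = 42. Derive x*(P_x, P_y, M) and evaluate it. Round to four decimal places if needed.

Perfect substitutes: compare marginal utility per dollar. 5/P_x vs 3/P_y → 0.463 vs 0.0619.
x gives more utility per dollar, so spend all income on x: x* = M/P_x, y* = 0.
Numerically: x* = 3.8889, y* = 0.

x* = 3.8889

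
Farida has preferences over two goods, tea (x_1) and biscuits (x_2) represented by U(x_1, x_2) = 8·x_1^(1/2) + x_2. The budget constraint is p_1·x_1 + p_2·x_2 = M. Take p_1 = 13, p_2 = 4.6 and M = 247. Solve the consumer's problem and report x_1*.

Utility is quasi-linear in x_2; the FOC for x_1 is 4/√x_1 = p_1/p_2.
Thus x_1* = (4·p_2/p_1)² — independent of M — with the rest of income spent on x_2.
Plugging in: x_1* = (4·4.6/13)² = 2.0033.

x_1* = 2.0033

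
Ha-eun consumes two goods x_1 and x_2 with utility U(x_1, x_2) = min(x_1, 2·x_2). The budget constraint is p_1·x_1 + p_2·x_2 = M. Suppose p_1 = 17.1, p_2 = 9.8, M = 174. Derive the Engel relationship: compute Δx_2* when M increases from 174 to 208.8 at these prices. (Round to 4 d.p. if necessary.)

Δx_2* = 0.7909

Leontief preferences: the optimum is at the kink where x_1/2 = x_2/1, i.e. x_2 = (1/2)·x_1.
Budget: p_1·x_1 + p_2·(1/2)·x_1 = M, so (2·p_1 + p_2)·x_1 = 2·M.
Demand: x_1*(p_1,p_2,M) = 2·M/(2·p_1 + p_2), x_2* = M/(2·p_1 + p_2).
Here 2·17.1 + 9.8 = 44, giving x_2* = 3.9545.
At M' = 208.8: x_2* = 4.7455. Change: 4.7455 − 3.9545 = 0.7909.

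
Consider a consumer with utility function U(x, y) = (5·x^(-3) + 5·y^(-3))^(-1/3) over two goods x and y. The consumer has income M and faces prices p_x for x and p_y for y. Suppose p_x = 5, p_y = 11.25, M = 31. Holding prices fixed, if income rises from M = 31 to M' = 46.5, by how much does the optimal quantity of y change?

Δy* = 0.8922

MRS = MU_x/MU_y = (y/x)^(4). Set equal to p_x/p_y.
Hence y/x = (p_x/p_y)^(1/(4)), i.e. raised to the 0.25 power.
With the ratio pinned down, the budget gives x* = M/(p_x + p_y·(y/x)) and y* = (y/x)·x*.
Numerically y/x = 0.816497, so x* = 31/(5 + 11.25·0.816497) = 2.1853 and y* = 0.816497·2.1853 = 1.7843.
At M' = 46.5: y* = 2.6765. Change: 2.6765 − 1.7843 = 0.8922.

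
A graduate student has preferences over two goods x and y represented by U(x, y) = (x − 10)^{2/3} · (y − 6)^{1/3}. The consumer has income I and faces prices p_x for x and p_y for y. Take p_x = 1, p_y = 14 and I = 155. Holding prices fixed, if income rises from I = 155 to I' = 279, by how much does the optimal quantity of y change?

Discretionary income = 155 − 10·1 − 6·14 = 61; y* = 6 + 1/3·61/14 = 7.4524.
At I' = 279: y* = 10.4048. Change: 10.4048 − 7.4524 = 2.9524.

Δy* = 2.9524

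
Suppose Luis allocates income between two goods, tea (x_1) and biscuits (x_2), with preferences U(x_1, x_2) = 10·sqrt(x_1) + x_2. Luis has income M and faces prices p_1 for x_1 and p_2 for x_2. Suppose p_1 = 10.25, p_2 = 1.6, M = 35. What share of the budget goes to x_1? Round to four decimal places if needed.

MU_x_1 = 5/√x_1, MU_x_2 = 1. Tangency: 5/√x_1 = p_1/p_2.
Solve: √x_1 = 5·p_2/p_1, so x_1*(p_1,p_2) = (5·p_2/p_1)², and x_2* = (M − p_1·x_1*)/p_2.
Plugging in: x_1* = (5·1.6/10.25)² = 0.6092, x_2* = 17.9726.
Expenditure on x_1: 10.25·0.6092 = 6.2439; share = 0.1784.

share on x_1 = 0.1784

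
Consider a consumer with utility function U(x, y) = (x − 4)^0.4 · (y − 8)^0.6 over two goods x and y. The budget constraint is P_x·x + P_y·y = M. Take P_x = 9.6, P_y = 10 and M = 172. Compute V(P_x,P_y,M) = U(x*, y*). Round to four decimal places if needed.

Let x' = x−4, y' = y−8. MRS = (2/3)·y'/x' = P_x/P_y.
Substituting into the budget: x* = 4 + 0.4·(M − 4·P_x − 8·P_y)/P_x, and y* = 8 + 0.6·(…)/P_y.
Discretionary income = 172 − 4·9.6 − 8·10 = 53.6; x* = 4 + 0.4·53.6/9.6 = 6.2333; y* = 8 + 0.6·53.6/10 = 11.216.
Utility at the optimum: U(6.2333, 11.216) = 2.7795.

V = 2.7795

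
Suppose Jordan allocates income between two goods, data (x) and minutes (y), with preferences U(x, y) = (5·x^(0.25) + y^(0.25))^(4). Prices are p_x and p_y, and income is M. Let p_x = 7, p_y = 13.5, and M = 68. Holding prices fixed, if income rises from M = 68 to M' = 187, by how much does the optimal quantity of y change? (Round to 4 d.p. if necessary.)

Δy* = 0.7571

MU_x ∝ 5·x^(-0.75), MU_y ∝ y^(-0.75), so MRS = 5·(y/x)^(0.75) = p_x/p_y.
Solve for the ratio: y/x = [(1/5)·p_x/p_y]^(4/3).
With the ratio pinned down, the budget gives x* = M/(p_x + p_y·(y/x)) and y* = (y/x)·x*.
Numerically y/x = 0.048722, so x* = 68/(7 + 13.5·0.048722) = 8.8799 and y* = 0.048722·8.8799 = 0.4326.
At M' = 187: y* = 1.1898. Change: 1.1898 − 0.4326 = 0.7571.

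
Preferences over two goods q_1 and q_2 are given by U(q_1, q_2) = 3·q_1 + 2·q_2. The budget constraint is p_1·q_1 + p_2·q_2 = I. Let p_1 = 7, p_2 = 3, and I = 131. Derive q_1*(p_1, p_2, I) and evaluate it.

q_1* = 0

Perfect substitutes: compare marginal utility per dollar. 3/p_1 vs 2/p_2 → 0.4286 vs 0.6667.
q_2 gives more utility per dollar, so spend all income on q_2: q_2* = I/p_2, q_1* = 0.
Numerically: q_1* = 0, q_2* = 43.6667.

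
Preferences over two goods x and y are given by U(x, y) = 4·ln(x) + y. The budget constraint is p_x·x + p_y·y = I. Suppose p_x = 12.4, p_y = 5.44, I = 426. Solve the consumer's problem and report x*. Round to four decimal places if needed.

So x*(p_x,p_y) = 4·p_y/p_x, independent of income; and y* = (I − 4·p_y)/p_y.
At the given prices: x* = 4·5.44/12.4 = 1.7548.

x* = 1.7548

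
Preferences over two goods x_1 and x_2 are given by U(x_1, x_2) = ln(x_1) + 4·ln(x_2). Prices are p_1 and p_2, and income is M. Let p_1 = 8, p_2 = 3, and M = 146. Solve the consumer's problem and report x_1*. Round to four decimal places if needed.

Demand: x_1*(p_1,p_2,M) = 0.2·M/p_1 and x_2* = 0.8·M/p_2.
At p_1=8, p_2=3, M=146: x_1* = 0.2·146/8 = 3.65.

x_1* = 3.65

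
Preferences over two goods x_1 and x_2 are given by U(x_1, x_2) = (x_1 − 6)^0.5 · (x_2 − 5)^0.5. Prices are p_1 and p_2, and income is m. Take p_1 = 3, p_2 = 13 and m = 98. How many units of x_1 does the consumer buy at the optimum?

MRS = (x_2−5)/(x_1−6). Tangency with p_1/p_2 gives x_2−5 = (p_1/p_2)·(x_1−6).
Substituting into the budget: x_1* = 6 + 0.5·(m − 6·p_1 − 5·p_2)/p_1, and x_2* = 5 + 0.5·(…)/p_2.
Discretionary income = 98 − 6·3 − 5·13 = 15; x_1* = 6 + 0.5·15/3 = 8.5.

x_1* = 8.5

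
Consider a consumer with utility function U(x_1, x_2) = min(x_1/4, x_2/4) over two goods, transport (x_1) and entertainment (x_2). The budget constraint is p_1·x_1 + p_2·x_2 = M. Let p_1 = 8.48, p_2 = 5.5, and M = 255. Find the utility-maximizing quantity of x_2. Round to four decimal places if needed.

x_2* = 18.2403

Leontief preferences: the optimum is at the kink where x_1/4 = x_2/4, i.e. x_2 = x_1.
Budget: p_1·x_1 + p_2·x_1 = M, so (4·p_1 + 4·p_2)·x_1 = 4·M.
Demand: x_1*(p_1,p_2,M) = 4·M/(4·p_1 + 4·p_2), x_2* = 4·M/(4·p_1 + 4·p_2).
Here 4·8.48 + 4·5.5 = 55.92, giving x_2* = 18.2403.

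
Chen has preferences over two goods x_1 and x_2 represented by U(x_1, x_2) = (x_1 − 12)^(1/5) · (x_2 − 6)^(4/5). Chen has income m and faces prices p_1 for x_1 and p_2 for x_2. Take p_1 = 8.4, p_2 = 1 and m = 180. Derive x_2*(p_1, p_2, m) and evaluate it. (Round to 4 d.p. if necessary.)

x_2* = 64.56

This is Cobb-Douglas in (x_1−12, x_2−6): tangency gives 0.2·p_2·(x_2−6) = 0.8·p_1·(x_1−12).
After buying the subsistence bundle (12, 6), a share 0.2 of the remaining income goes to x_1: x_1* = 12 + 0.2·(m − 12p_1 − 6p_2)/p_1.
Discretionary income = 180 − 12·8.4 − 6·1 = 73.2; x_2* = 6 + 0.8·73.2/1 = 64.56.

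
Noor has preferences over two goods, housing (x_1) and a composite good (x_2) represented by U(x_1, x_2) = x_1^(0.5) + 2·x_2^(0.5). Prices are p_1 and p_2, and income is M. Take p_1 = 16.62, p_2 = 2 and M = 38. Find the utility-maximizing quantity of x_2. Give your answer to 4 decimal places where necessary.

Numerically x_2/x_1 = 276.2244, so x_1* = 38/(16.62 + 2·276.2244) = 0.0668 and x_2* = 276.2244·0.0668 = 18.4451.

x_2* = 18.4451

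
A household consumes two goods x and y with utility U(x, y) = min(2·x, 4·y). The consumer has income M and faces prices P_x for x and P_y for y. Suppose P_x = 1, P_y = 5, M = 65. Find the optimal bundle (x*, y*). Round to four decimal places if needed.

x* = 18.5714, y* = 9.2857

Demand: x*(P_x,P_y,M) = 4·M/(4·P_x + 2·P_y), y* = 2·M/(4·P_x + 2·P_y).
Here 4·1 + 2·5 = 14, giving x* = 18.5714 and y* = 9.2857.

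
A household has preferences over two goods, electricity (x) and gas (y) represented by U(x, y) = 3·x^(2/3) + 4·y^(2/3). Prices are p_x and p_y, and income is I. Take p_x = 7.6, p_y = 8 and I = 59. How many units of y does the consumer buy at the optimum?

y* = 5.0257

Substitute y = (y/x)·x into the budget: x* = I/(p_x + p_y·(y/x)).
Numerically y/x = 2.032296, so x* = 59/(7.6 + 8·2.032296) = 2.4729 and y* = 2.032296·2.4729 = 5.0257.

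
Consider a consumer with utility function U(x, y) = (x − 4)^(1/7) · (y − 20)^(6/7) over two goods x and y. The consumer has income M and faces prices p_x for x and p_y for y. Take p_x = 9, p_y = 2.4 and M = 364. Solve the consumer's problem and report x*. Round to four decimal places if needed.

x* = 8.4444

This is Cobb-Douglas in (x−4, y−20): tangency gives 1/7·p_y·(y−20) = 6/7·p_x·(x−4).
After buying the subsistence bundle (4, 20), a share 1/7 of the remaining income goes to x: x* = 4 + 1/7·(M − 4p_x − 20p_y)/p_x.
Discretionary income = 364 − 4·9 − 20·2.4 = 280; x* = 4 + 1/7·280/9 = 8.4444.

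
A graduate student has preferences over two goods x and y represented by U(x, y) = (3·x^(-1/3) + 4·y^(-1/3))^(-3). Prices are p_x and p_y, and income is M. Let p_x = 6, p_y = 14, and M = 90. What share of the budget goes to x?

share on x = 0.3947

From the CES first-order condition, (3/4)·(y/x)^(4/3) = p_x/p_y.
Hence y/x = ((4/3)·p_x/p_y)^(1/(4/3)), i.e. raised to the 0.75 power.
With the ratio pinned down, the budget gives x* = M/(p_x + p_y·(y/x)) and y* = (y/x)·x*.
Numerically y/x = 0.657236, so x* = 90/(6 + 14·0.657236) = 5.9205 and y* = 0.657236·5.9205 = 3.8912.
Expenditure on x: 6·5.9205 = 35.5233; share = 0.3947.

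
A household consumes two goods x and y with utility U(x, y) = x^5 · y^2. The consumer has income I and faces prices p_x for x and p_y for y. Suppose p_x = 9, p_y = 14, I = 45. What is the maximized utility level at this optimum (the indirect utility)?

At p_x=9, p_y=14, I=45: x* = 5/7·45/9 = 3.5714, y* = 0.9184.
Utility at the optimum: U(3.5714, 0.9184) = 490.0526.

V = 490.0526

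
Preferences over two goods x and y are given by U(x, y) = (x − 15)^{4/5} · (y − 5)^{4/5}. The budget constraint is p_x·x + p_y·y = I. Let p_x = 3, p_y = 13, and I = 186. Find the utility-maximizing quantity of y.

y* = 7.9231

Let x' = x−15, y' = y−5. MRS = y'/x' = p_x/p_y.
After buying the subsistence bundle (15, 5), a share 0.5 of the remaining income goes to x: x* = 15 + 0.5·(I − 15p_x − 5p_y)/p_x.
Discretionary income = 186 − 15·3 − 5·13 = 76; y* = 5 + 0.5·76/13 = 7.9231.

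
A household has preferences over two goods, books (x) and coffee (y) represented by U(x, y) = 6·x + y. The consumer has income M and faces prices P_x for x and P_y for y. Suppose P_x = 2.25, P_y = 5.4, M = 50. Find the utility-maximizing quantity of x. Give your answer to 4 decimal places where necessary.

Linear utility — the consumer picks whichever good has higher MU/price: 6/2.25 = 2.6667 vs 1/5.4 = 0.1852.
x gives more utility per dollar, so spend all income on x: x* = M/P_x, y* = 0.
Numerically: x* = 22.2222, y* = 0.

x* = 22.2222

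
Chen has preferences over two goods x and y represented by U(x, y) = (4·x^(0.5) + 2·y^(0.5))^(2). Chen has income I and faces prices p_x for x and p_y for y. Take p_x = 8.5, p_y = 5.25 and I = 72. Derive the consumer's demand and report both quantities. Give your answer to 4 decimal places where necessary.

x* = 6.0299, y* = 3.9516

From the CES first-order condition, 2·(y/x)^(0.5) = p_x/p_y.
Solve for the ratio: y/x = [(1/2)·p_x/p_y]^(2).
With the ratio pinned down, the budget gives x* = I/(p_x + p_y·(y/x)) and y* = (y/x)·x*.
Numerically y/x = 0.655329, so x* = 72/(8.5 + 5.25·0.655329) = 6.0299 and y* = 0.655329·6.0299 = 3.9516.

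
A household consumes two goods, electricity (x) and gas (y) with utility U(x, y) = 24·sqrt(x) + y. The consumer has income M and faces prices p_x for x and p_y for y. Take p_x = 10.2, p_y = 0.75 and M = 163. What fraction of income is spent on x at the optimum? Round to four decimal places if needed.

Thus x* = (12·p_y/p_x)² — independent of M — with the rest of income spent on y.
Plugging in: x* = (12·0.75/10.2)² = 0.7785, y* = 206.7451.
Expenditure on x: 10.2·0.7785 = 7.9412; share = 0.0487.

share on x = 0.0487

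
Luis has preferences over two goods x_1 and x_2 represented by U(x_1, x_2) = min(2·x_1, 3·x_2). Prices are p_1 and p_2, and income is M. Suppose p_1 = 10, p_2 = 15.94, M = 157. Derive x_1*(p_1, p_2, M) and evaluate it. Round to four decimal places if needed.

Leontief preferences: the optimum is at the kink where x_1/3 = x_2/2, i.e. x_2 = (2/3)·x_1.
Budget: p_1·x_1 + p_2·(2/3)·x_1 = M, so (3·p_1 + 2·p_2)·x_1 = 3·M.
Demand: x_1*(p_1,p_2,M) = 3·M/(3·p_1 + 2·p_2), x_2* = 2·M/(3·p_1 + 2·p_2).
Here 3·10 + 2·15.94 = 61.88, giving x_1* = 7.6115.

x_1* = 7.6115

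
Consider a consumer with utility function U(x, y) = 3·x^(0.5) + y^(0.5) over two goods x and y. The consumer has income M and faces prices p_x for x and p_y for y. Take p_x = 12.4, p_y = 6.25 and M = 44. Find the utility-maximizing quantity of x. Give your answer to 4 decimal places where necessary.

From the CES first-order condition, 3·(y/x)^(0.5) = p_x/p_y.
Hence y/x = ((1/3)·p_x/p_y)^(1/(0.5)), i.e. raised to the 2 power.
Substitute y = (y/x)·x into the budget: x* = M/(p_x + p_y·(y/x)).
Numerically y/x = 0.437362, so x* = 44/(12.4 + 6.25·0.437362) = 2.9075.

x* = 2.9075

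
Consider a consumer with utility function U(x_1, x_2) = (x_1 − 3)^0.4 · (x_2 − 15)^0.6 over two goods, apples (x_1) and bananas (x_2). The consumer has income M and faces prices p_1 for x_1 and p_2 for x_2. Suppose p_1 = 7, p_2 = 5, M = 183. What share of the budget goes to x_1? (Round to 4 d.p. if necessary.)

MRS = (2/3)·(x_2−15)/(x_1−3). Tangency with p_1/p_2 gives x_2−15 = (3/2)·(p_1/p_2)·(x_1−3).
Substituting into the budget: x_1* = 3 + 0.4·(M − 3·p_1 − 15·p_2)/p_1, and x_2* = 15 + 0.6·(…)/p_2.
Discretionary income = 183 − 3·7 − 15·5 = 87; x_1* = 3 + 0.4·87/7 = 7.9714; x_2* = 15 + 0.6·87/5 = 25.44.
Expenditure on x_1: 7·7.9714 = 55.8; share = 0.3049.

share on x_1 = 0.3049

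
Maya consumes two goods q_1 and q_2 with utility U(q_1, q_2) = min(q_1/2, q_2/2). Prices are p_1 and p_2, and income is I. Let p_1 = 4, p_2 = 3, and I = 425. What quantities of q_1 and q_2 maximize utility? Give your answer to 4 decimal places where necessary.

q_1* = 60.7143, q_2* = 60.7143

Leontief preferences: the optimum is at the kink where q_1/2 = q_2/2, i.e. q_2 = q_1.
Budget: p_1·q_1 + p_2·q_1 = I, so (2·p_1 + 2·p_2)·q_1 = 2·I.
Demand: q_1*(p_1,p_2,I) = 2·I/(2·p_1 + 2·p_2), q_2* = 2·I/(2·p_1 + 2·p_2).
Here 2·4 + 2·3 = 14, giving q_1* = 60.7143 and q_2* = 60.7143.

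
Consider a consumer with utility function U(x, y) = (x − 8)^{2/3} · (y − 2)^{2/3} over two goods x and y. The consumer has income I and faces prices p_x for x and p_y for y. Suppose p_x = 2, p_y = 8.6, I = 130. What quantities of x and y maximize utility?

x* = 32.2, y* = 7.6279

Let x' = x−8, y' = y−2. MRS = y'/x' = p_x/p_y.
After buying the subsistence bundle (8, 2), a share 0.5 of the remaining income goes to x: x* = 8 + 0.5·(I − 8p_x − 2p_y)/p_x.
Discretionary income = 130 − 8·2 − 2·8.6 = 96.8; x* = 8 + 0.5·96.8/2 = 32.2; y* = 2 + 0.5·96.8/8.6 = 7.6279.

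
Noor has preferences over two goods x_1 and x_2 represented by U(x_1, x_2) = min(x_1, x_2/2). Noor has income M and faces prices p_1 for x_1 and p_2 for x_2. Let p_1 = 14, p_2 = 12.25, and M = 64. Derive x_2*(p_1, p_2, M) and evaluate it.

Here 14 + 2·12.25 = 38.5, giving x_2* = 3.3247.

x_2* = 3.3247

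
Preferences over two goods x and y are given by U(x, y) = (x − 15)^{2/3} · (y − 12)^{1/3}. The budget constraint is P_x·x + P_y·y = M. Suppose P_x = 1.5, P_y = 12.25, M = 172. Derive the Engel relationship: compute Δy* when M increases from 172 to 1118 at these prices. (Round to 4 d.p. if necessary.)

Δy* = 25.7415

This is Cobb-Douglas in (x−15, y−12): tangency gives 2/3·P_y·(y−12) = 1/3·P_x·(x−15).
Substituting into the budget: x* = 15 + 2/3·(M − 15·P_x − 12·P_y)/P_x, and y* = 12 + 1/3·(…)/P_y.
Discretionary income = 172 − 15·1.5 − 12·12.25 = 2.5; y* = 12 + 1/3·2.5/12.25 = 12.068.
At M' = 1118: y* = 37.8095. Change: 37.8095 − 12.068 = 25.7415.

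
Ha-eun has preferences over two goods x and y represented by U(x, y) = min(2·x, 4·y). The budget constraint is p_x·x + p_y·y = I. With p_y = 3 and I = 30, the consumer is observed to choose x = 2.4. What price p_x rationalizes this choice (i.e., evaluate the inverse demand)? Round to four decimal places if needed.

p_x = 11

With perfect complements, no substitution: consume in ratio x:y = 4:2.
Budget: p_x·x + p_y·(1/2)·x = I, so (4·p_x + 2·p_y)·x = 4·I.
Demand: x*(p_x,p_y,I) = 4·I/(4·p_x + 2·p_y), y* = 2·I/(4·p_x + 2·p_y).
Set x* = 2.4 in the demand function and solve for p_x: p_x = 11.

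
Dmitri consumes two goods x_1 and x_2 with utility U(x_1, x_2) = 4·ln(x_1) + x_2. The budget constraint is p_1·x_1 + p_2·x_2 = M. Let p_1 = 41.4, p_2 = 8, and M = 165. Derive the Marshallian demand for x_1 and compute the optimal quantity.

MU_x_1 = 4/x_1, MU_x_2 = 1. Tangency: 4/x_1 = p_1/p_2.
So x_1*(p_1,p_2) = 4·p_2/p_1, independent of income; and x_2* = (M − 4·p_2)/p_2.
At the given prices: x_1* = 4·8/41.4 = 0.7729.

x_1* = 0.7729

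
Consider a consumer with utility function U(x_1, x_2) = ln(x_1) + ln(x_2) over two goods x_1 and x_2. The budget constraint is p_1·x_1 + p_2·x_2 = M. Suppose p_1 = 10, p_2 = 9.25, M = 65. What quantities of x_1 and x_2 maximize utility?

x_1* = 3.25, x_2* = 3.5135

MU_x_1/MU_x_2 = (x_2)/(x_1); tangency sets this equal to p_1/p_2.
Rearranging, p_2·x_2 = p_1·x_1. Substituting into the budget gives p_1·x_1·(1 + 1) = M.
Demand: x_1*(p_1,p_2,M) = 0.5·M/p_1 and x_2* = 0.5·M/p_2.
At p_1=10, p_2=9.25, M=65: x_1* = 0.5·65/10 = 3.25, x_2* = 3.5135.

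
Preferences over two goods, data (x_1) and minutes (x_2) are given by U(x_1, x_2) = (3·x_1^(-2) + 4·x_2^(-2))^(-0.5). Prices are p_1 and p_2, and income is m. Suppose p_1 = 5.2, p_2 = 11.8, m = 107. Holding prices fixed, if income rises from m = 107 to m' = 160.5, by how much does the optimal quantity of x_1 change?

MRS = MU_x_1/MU_x_2 = (3/4)·(x_2/x_1)^(3). Set equal to p_1/p_2.
Hence x_2/x_1 = ((4/3)·p_1/p_2)^(1/(3)), i.e. raised to the 1/3 power.
With the ratio pinned down, the budget gives x_1* = m/(p_1 + p_2·(x_2/x_1)) and x_2* = (x_2/x_1)·x_1*.
Numerically x_2/x_1 = 0.837568, so x_1* = 107/(5.2 + 11.8·0.837568) = 7.0939.
At m' = 160.5: x_1* = 10.6409. Change: 10.6409 − 7.0939 = 3.547.

Δx_1* = 3.547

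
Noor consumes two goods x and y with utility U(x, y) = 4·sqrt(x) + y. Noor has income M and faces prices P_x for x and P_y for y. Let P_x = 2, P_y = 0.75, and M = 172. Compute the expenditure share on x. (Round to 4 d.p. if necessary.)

share on x = 0.0065

Utility is quasi-linear in y; the FOC for x is 2/√x = P_x/P_y.
Solve: √x = 2·P_y/P_x, so x*(P_x,P_y) = (2·P_y/P_x)², and y* = (M − P_x·x*)/P_y.
Plugging in: x* = (2·0.75/2)² = 0.5625, y* = 227.8333.
Expenditure on x: 2·0.5625 = 1.125; share = 0.0065.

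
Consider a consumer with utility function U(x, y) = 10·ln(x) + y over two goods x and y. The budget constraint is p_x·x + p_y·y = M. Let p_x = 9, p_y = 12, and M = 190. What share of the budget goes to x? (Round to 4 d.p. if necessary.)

Set MRS = p_x/p_y: (10/x)/1 = p_x/p_y.
So x*(p_x,p_y) = 10·p_y/p_x, independent of income; and y* = (M − 10·p_y)/p_y.
At the given prices: x* = 10·12/9 = 13.3333, and y* = 5.8333.
Expenditure on x: 9·13.3333 = 120; share = 0.6316.

share on x = 0.6316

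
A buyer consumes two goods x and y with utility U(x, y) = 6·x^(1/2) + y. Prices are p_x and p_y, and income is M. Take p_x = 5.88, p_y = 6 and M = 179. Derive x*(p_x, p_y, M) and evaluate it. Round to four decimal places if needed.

Utility is quasi-linear in y; the FOC for x is 3/√x = p_x/p_y.
Solve: √x = 3·p_y/p_x, so x*(p_x,p_y) = (3·p_y/p_x)², and y* = (M − p_x·x*)/p_y.
Plugging in: x* = (3·6/5.88)² = 9.3711.

x* = 9.3711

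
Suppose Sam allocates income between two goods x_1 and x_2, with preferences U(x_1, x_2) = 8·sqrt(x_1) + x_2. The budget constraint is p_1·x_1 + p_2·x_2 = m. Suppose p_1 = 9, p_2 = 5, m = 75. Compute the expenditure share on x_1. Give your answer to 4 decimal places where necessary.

Set MRS = p_1/p_2: 4·x_1^(−1/2) = p_1/p_2.
Thus x_1* = (4·p_2/p_1)² — independent of m — with the rest of income spent on x_2.
Plugging in: x_1* = (4·5/9)² = 4.9383, x_2* = 6.1111.
Expenditure on x_1: 9·4.9383 = 44.4444; share = 0.5926.

share on x_1 = 0.5926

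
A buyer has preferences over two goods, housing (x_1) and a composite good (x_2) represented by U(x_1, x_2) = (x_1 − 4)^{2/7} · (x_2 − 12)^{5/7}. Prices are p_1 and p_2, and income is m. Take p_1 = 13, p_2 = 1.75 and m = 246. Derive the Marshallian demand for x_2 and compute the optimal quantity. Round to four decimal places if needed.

MRS = (2/5)·(x_2−12)/(x_1−4). Tangency with p_1/p_2 gives x_2−12 = (5/2)·(p_1/p_2)·(x_1−4).
Substituting into the budget: x_1* = 4 + 2/7·(m − 4·p_1 − 12·p_2)/p_1, and x_2* = 12 + 5/7·(…)/p_2.
Discretionary income = 246 − 4·13 − 12·1.75 = 173; x_2* = 12 + 5/7·173/1.75 = 82.6122.

x_2* = 82.6122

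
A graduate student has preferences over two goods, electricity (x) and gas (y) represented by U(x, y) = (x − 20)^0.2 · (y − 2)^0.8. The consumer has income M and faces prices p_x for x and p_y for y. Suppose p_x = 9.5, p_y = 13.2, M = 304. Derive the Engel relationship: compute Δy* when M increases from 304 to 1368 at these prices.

This is Cobb-Douglas in (x−20, y−2): tangency gives 0.2·p_y·(y−2) = 0.8·p_x·(x−20).
After buying the subsistence bundle (20, 2), a share 0.2 of the remaining income goes to x: x* = 20 + 0.2·(M − 20p_x − 2p_y)/p_x.
Discretionary income = 304 − 20·9.5 − 2·13.2 = 87.6; y* = 2 + 0.8·87.6/13.2 = 7.3091.
At M' = 1368: y* = 71.7939. Change: 71.7939 − 7.3091 = 64.4848.

Δy* = 64.4848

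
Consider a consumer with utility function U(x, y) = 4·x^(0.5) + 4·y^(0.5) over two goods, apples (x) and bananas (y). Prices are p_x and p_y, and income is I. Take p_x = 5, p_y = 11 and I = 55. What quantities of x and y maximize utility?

Substitute y = (y/x)·x into the budget: x* = I/(p_x + p_y·(y/x)).
Numerically y/x = 0.206612, so x* = 55/(5 + 11·0.206612) = 7.5625 and y* = 0.206612·7.5625 = 1.5625.

x* = 7.5625, y* = 1.5625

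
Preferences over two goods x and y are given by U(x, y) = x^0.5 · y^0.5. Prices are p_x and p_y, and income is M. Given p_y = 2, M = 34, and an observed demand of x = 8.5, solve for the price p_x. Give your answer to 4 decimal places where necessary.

p_x = 2

Tangency: MRS = y/x = p_x/p_y.
So 0.5·p_y·y = 0.5·p_x·x; combined with the budget, a share 0.5 of income goes to x.
Demand: x*(p_x,p_y,M) = 0.5·M/p_x and y* = 0.5·M/p_y.
Set x* = 8.5 in the demand function and solve for p_x: p_x = 2.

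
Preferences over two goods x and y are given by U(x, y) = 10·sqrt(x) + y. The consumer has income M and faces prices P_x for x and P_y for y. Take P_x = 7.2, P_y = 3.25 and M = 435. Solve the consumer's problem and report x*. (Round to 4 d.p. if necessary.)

x* = 5.0938

Set MRS = P_x/P_y: 5·x^(−1/2) = P_x/P_y.
Thus x* = (5·P_y/P_x)² — independent of M — with the rest of income spent on y.
Plugging in: x* = (5·3.25/7.2)² = 5.0938.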